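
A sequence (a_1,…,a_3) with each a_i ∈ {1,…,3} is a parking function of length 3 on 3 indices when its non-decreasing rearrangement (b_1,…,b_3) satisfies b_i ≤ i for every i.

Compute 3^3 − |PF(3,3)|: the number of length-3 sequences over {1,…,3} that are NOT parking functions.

11

#PF = (3−3+1)·(3+1)^(3−1) = 1 · 16 = 16 [KW]
One tuple (3,3,3) → sorted (3,3,3): b_1=3>1, not a PF.
So 27 − 16 = 11 fail.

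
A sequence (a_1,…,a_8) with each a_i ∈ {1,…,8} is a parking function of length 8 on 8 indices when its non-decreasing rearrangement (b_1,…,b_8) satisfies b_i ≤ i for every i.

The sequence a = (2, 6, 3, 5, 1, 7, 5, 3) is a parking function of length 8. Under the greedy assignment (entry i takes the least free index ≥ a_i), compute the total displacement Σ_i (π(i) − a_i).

4

Σπ = 8·9/2 = 36 (π permutes [8]); Σa = 2+6+3+5+1+7+5+3 = 32; disp = 36−32 = 4.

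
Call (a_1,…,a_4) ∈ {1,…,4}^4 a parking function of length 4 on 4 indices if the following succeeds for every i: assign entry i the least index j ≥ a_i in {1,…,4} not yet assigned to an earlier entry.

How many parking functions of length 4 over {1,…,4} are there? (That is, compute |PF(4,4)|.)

125

|PF| = (4−4+1)·(4+1)^(4−1) = 1·125 = 125 (Pollak)
One tuple (1,2,3,4) → sorted (1,2,3,4): b_i ≤ i ∀i, a PF.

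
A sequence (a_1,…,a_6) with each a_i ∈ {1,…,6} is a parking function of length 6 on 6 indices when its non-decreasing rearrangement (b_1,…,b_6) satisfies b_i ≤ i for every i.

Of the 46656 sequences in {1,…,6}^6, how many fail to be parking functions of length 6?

Count = (6+1−6)·(6+1)^{6−1} = 1·16807 = 16807 [KW]
E.g. (3,6,3,4,3,4) → sorted (3,3,3,4,4,6): b_1=3>1, not a PF.
6^6 − 16807 = 46656 − 16807 = 29849

29849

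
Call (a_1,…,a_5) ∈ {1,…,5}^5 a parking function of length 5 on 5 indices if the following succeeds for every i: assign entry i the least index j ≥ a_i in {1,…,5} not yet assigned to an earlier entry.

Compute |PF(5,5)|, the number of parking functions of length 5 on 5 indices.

1296

#PF = (5+1−5)·(5+1)^{5−1} = 1·1296 = 1296 [KW]
One tuple (3,5,1,1,4) → sorted (1,1,3,4,5): b_i ≤ i ∀i, a PF.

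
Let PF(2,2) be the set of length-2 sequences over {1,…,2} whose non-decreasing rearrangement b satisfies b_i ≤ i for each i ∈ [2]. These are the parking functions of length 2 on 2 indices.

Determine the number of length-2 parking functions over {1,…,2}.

|PF| = 1·3^1 = 1 · 3 = 3 (Konheim–Weiss)
E.g. (1,2) → sorted (1,2): b_i ≤ i ∀i, a PF.

3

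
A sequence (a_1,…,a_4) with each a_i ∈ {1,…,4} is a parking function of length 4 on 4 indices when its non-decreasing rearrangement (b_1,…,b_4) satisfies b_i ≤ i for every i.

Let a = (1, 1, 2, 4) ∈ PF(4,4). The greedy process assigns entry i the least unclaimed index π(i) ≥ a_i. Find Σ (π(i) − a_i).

2

Σπ(i) = 1+…+4 = 10; Σa = 1+1+2+4 = 8; disp = 10−8 = 2.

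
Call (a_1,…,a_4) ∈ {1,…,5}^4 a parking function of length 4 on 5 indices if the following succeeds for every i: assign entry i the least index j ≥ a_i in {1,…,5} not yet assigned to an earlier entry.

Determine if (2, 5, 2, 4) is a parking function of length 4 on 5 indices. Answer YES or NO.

YES

Order a: b = (2, 2, 4, 5).
  b_1=2 ≤ 2
  b_2=2 ≤ 3
  b_3=4 ≤ 4
  b_4=5 ≤ 5
All bounds hold ⇒ YES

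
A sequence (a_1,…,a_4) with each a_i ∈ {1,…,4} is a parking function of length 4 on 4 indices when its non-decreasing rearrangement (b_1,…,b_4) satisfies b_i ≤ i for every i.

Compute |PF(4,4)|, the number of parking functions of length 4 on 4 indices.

125

Count = (4+1−4)·(4+1)^{4−1} = 1×125 = 125
E.g. (4,2,1,2) → sorted (1,2,2,4): b_i ≤ i ∀i, a PF.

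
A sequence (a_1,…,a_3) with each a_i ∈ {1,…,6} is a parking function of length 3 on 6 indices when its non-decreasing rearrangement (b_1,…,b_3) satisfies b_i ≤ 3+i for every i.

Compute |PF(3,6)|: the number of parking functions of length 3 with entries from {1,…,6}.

Count = 4·7^2 = 4·49 = 196 (Konheim–Weiss)
One tuple (2,5,3) → sorted (2,3,5): b_i ≤ 3+i ∀i, a PF.

196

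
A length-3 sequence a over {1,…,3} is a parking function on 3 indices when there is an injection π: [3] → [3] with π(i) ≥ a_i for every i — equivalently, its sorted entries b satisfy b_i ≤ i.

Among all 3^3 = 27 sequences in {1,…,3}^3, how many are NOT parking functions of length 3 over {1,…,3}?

11

Count = 1·4^2 = 1·16 = 16 (Konheim–Weiss)
E.g. (2,3,3) → sorted (2,3,3): b_1=2>1, not a PF.
Total 27; non-PF = 27−16 = 11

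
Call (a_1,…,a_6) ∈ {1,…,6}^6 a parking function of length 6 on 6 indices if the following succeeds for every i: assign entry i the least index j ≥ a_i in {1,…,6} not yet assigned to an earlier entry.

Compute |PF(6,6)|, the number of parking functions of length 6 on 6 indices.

16807

#PF = (6−6+1)·(6+1)^(6−1) = 1 · 16807 = 16807 (Konheim–Weiss)
One tuple (1,3,1,1,2,3) → sorted (1,1,1,2,3,3): b_i ≤ i ∀i, a PF.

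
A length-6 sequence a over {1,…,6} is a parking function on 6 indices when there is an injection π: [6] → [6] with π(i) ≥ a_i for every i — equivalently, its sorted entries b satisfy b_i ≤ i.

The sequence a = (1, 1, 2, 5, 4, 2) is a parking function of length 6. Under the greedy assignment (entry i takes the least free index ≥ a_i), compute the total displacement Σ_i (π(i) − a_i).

Σπ(i) = 1+…+6 = 21; Σa = 1+1+2+5+4+2 = 15; disp = 21−15 = 6.

6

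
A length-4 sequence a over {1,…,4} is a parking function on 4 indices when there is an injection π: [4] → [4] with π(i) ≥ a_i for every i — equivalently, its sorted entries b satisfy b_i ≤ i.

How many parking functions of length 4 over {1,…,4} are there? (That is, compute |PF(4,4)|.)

#PF = (5−4)·5^(4−1) = 1·125 = 125 [KW]
Check (1,2,4,3) → sorted (1,2,3,4): b_i ≤ i ∀i, a PF.

125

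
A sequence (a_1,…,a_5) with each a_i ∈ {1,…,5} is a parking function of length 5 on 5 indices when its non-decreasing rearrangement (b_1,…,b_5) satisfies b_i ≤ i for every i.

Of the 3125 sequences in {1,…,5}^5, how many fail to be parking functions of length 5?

Count = (5+1−5)·(5+1)^{5−1} = 1 · 1296 = 1296 (Konheim–Weiss)
Example (4,2,4,4,3) → sorted (2,3,4,4,4): b_1=2>1, not a PF.
So 3125 − 1296 = 1829 fail.

1829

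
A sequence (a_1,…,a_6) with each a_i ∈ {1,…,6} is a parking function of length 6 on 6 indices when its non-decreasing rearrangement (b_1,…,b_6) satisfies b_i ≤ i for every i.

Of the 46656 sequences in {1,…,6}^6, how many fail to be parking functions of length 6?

29849

#PF = (6−6+1)·(6+1)^(6−1) = 1×16807 = 16807 (Konheim–Weiss)
E.g. (5,4,1,6,3,6) → sorted (1,3,4,5,6,6): b_2=3>2, not a PF.
6^6 − 16807 = 46656 − 16807 = 29849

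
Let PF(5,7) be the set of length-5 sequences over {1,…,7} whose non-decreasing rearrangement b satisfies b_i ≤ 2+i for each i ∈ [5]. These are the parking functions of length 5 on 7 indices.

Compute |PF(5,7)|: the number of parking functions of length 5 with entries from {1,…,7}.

Count = 3·8^4 = 3 · 4096 = 12288 [KW]
One tuple (5,3,1,4,6) → sorted (1,3,4,5,6): b_i ≤ 2+i ∀i, a PF.

12288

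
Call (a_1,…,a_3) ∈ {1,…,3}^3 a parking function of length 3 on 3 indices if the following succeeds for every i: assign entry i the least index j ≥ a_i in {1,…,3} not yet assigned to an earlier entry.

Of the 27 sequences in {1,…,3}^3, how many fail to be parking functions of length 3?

11

|PF| = 1·4^2 = 1 · 16 = 16 (Konheim–Weiss)
Example (3,3,2) → sorted (2,3,3): b_1=2>1, not a PF.
So 27 − 16 = 11 fail.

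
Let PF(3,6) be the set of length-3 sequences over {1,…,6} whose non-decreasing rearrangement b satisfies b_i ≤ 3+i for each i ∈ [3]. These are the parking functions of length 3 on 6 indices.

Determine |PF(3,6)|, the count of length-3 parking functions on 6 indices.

196

Count = 4·7^2 = 4·49 = 196 [KW]
One tuple (5,3,1) → sorted (1,3,5): b_i ≤ 3+i ∀i, a PF.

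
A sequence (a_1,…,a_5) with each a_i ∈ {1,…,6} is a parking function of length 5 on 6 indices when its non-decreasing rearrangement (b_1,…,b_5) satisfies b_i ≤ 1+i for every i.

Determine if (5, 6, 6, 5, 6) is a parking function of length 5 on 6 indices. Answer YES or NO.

Rearranged: b = (5, 5, 6, 6, 6).
  b_1=5 > 2
  fails at i=1 ⇒ NO

NO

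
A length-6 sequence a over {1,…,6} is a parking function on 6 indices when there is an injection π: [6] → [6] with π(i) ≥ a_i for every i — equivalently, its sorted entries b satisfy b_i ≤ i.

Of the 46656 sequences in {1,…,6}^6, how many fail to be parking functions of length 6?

|PF| = 1·7^5 = 1·16807 = 16807 (Pollak)
Example (6,6,4,1,1,6) → sorted (1,1,4,6,6,6): b_3=4>3, not a PF.
So 46656 − 16807 = 29849 fail.

29849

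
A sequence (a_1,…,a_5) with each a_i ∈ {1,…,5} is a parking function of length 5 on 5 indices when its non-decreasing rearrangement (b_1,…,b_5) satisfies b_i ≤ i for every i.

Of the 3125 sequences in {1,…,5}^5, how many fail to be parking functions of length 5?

1829

|PF(5,5)| = (5+1−5)·(5+1)^{5−1} = 1 · 1296 = 1296
One tuple (2,5,3,1,5) → sorted (1,2,3,5,5): b_4=5>4, not a PF.
Total 3125; non-PF = 3125−1296 = 1829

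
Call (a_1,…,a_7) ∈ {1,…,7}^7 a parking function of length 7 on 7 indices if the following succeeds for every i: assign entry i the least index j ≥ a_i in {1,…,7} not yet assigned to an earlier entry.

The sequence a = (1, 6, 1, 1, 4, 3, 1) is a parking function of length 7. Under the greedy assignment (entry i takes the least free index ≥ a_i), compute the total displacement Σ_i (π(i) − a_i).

11

Σπ(i) = 1+…+7 = 28; Σa = 1+6+1+1+4+3+1 = 17; disp = 28−17 = 11.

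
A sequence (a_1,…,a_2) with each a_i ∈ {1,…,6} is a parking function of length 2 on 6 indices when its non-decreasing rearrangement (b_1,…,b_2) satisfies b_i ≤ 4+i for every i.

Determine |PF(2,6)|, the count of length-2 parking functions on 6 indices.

Count = 5·7^1 = 5 · 7 = 35 (Pollak)
Check (2,2) → sorted (2,2): b_i ≤ 4+i ∀i, a PF.

35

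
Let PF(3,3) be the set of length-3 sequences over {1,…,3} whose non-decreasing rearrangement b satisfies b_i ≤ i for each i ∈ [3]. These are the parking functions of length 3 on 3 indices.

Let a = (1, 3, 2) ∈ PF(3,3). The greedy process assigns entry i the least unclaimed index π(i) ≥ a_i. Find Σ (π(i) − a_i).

0

Σπ(i) = 1+…+3 = 6; Σa = 1+3+2 = 6; disp = 6−6 = 0.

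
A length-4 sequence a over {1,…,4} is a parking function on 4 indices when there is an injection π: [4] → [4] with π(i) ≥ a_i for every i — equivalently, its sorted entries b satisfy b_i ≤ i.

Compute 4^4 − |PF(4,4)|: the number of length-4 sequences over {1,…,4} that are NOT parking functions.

131

|PF(4,4)| = (4+1−4)·(4+1)^{4−1} = 1·125 = 125 (Konheim–Weiss)
E.g. (4,4,2,4) → sorted (2,4,4,4): b_1=2>1, not a PF.
Total 256; non-PF = 256−125 = 131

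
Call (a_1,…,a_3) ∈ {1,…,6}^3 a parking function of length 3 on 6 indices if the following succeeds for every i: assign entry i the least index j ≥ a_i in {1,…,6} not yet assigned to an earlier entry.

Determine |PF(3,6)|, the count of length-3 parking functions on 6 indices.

|PF| = (7−3)·7^(3−1) = 4·49 = 196 (Pollak)
E.g. (5,4,6) → sorted (4,5,6): b_i ≤ 3+i ∀i, a PF.

196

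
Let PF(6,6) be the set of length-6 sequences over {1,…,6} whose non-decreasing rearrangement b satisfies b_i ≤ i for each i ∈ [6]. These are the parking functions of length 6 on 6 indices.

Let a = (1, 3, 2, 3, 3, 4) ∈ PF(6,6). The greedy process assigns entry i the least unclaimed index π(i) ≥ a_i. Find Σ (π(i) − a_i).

5

Σπ(i) = 1+…+6 = 21; Σa = 1+3+2+3+3+4 = 16; disp = 21−16 = 5.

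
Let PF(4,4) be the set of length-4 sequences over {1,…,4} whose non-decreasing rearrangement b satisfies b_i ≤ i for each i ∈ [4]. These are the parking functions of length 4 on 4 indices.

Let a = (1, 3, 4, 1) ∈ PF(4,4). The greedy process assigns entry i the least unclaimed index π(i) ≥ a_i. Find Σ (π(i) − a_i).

1

Σπ = 10 ({1..4} each once); Σa = 1+3+4+1 = 9; disp = 10−9 = 1.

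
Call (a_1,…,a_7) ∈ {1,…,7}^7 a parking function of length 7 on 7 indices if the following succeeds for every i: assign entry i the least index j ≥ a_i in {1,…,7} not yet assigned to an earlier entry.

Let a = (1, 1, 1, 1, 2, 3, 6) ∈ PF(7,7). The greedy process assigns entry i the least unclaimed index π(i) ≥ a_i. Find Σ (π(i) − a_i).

13

Σπ = 7·8/2 = 28 (π permutes [7]); Σa = 1+1+1+1+2+3+6 = 15; disp = 28−15 = 13.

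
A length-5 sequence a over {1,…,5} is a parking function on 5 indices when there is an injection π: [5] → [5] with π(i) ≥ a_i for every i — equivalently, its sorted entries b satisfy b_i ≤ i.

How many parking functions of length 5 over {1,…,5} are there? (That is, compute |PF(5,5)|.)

1296

#PF = (5+1−5)·(5+1)^{5−1} = 1·1296 = 1296 (Konheim–Weiss)
Check (4,1,5,1,2) → sorted (1,1,2,4,5): b_i ≤ i ∀i, a PF.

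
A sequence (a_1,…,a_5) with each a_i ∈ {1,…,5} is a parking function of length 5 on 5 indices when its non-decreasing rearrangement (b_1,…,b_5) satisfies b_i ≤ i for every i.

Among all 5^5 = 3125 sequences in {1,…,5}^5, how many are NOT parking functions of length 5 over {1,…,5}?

|PF(5,5)| = (5+1−5)·(5+1)^{5−1} = 1 · 1296 = 1296
Check (2,4,3,3,2) → sorted (2,2,3,3,4): b_1=2>1, not a PF.
So 3125 − 1296 = 1829 fail.

1829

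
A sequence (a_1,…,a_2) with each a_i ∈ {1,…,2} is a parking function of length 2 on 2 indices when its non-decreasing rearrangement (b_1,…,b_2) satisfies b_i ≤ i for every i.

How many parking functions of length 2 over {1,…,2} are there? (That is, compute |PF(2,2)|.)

3

Count = (3−2)·3^(2−1) = 1 · 3 = 3 [KW]
Check (2,1) → sorted (1,2): b_i ≤ i ∀i, a PF.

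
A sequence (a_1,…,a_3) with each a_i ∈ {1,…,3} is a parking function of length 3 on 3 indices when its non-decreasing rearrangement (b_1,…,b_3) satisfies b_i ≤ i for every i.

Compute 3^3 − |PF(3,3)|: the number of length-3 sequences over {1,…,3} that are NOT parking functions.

11

#PF = (4−3)·4^(3−1) = 1×16 = 16 (Pollak)
Example (2,3,3) → sorted (2,3,3): b_1=2>1, not a PF.
Total 27; non-PF = 27−16 = 11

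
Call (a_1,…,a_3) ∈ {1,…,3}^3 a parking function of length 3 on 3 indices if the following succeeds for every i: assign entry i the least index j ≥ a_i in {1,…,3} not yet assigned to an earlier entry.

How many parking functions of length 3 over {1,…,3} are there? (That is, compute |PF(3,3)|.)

16

|PF| = (4−3)·4^(3−1) = 1 · 16 = 16 (Konheim–Weiss)
One tuple (1,3,2) → sorted (1,2,3): b_i ≤ i ∀i, a PF.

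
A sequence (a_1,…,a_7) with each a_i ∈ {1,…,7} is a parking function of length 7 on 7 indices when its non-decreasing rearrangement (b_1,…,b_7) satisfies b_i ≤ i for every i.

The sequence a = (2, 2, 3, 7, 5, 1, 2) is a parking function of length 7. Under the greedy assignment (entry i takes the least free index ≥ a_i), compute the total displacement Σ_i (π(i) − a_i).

6

Σπ = 7·8/2 = 28 (π permutes [7]); Σa = 2+2+3+7+5+1+2 = 22; disp = 28−22 = 6.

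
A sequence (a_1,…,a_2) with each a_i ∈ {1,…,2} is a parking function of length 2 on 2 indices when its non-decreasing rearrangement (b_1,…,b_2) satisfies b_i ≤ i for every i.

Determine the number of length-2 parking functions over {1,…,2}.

3

#PF = (2+1−2)·(2+1)^{2−1} = 1×3 = 3
Check (1,2) → sorted (1,2): b_i ≤ i ∀i, a PF.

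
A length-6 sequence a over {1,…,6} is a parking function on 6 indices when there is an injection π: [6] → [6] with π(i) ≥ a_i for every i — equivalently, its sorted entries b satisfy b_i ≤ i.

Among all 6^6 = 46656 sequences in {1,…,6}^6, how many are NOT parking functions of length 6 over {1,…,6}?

29849

|PF(6,6)| = (6−6+1)·(6+1)^(6−1) = 1 · 16807 = 16807 (Pollak)
E.g. (6,6,5,4,5,2) → sorted (2,4,5,5,6,6): b_1=2>1, not a PF.
So 46656 − 16807 = 29849 fail.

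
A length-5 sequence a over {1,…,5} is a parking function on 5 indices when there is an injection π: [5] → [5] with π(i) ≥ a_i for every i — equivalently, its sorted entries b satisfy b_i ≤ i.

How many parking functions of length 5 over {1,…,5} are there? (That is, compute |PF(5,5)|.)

1296

#PF = (5+1−5)·(5+1)^{5−1} = 1·1296 = 1296 (Pollak)
Check (4,2,1,2,1) → sorted (1,1,2,2,4): b_i ≤ i ∀i, a PF.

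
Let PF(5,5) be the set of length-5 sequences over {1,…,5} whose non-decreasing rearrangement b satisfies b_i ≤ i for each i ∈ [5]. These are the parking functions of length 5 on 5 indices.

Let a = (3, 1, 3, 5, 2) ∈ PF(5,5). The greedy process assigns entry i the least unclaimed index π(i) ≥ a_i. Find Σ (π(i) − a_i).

1

Σπ = 15 ({1..5} each once); Σa = 3+1+3+5+2 = 14; disp = 15−14 = 1.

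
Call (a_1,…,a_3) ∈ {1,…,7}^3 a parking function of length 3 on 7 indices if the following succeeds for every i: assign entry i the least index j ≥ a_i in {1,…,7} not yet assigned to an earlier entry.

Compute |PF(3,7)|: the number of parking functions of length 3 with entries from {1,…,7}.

Count = 5·8^2 = 5·64 = 320 [KW]
Check (1,3,2) → sorted (1,2,3): b_i ≤ 4+i ∀i, a PF.

320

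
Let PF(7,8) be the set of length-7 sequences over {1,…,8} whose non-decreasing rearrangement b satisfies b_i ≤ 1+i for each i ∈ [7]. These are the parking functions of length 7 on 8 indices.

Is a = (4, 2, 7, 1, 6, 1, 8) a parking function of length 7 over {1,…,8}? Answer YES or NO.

Rearranged: b = (1, 1, 2, 4, 6, 7, 8).
  b_1=1 ≤ 2
  b_2=1 ≤ 3
  b_3=2 ≤ 4
  b_4=4 ≤ 5
  b_5=6 ≤ 6
  b_6=7 ≤ 7
  b_7=8 ≤ 8
All bounds hold ⇒ YES

YES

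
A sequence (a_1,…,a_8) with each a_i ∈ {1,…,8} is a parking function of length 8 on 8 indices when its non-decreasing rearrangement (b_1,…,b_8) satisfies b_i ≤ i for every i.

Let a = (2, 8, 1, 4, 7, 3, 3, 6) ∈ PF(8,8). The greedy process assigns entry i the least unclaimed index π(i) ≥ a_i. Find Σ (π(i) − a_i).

2

Σπ(i) = 1+…+8 = 36; Σa = 2+8+1+4+7+3+3+6 = 34; disp = 36−34 = 2.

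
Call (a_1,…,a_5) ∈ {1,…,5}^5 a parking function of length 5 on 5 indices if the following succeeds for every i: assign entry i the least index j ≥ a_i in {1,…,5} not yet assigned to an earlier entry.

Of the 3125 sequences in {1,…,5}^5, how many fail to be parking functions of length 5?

|PF(5,5)| = (5−5+1)·(5+1)^(5−1) = 1·1296 = 1296 (Konheim–Weiss)
E.g. (2,2,4,3,2) → sorted (2,2,2,3,4): b_1=2>1, not a PF.
Total 3125; non-PF = 3125−1296 = 1829

1829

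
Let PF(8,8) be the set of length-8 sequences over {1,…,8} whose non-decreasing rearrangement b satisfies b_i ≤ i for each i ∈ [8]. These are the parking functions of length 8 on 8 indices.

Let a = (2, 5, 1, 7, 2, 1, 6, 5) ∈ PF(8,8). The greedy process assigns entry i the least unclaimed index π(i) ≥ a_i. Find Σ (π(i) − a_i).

7

Σπ(i) = 1+…+8 = 36; Σa = 2+5+1+7+2+1+6+5 = 29; disp = 36−29 = 7.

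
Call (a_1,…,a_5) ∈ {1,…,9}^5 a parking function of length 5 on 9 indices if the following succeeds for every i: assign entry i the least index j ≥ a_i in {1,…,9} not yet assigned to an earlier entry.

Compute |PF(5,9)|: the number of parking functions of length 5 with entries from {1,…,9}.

#PF = (9−5+1)·(9+1)^(5−1) = 5·10000 = 50000
One tuple (9,5,7,4,5) → sorted (4,5,5,7,9): b_i ≤ 4+i ∀i, a PF.

50000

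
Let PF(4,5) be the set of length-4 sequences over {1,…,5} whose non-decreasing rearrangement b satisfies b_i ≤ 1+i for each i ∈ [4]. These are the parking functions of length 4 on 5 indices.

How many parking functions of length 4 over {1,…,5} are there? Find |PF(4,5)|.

432

#PF = (6−4)·6^(4−1) = 2 · 216 = 432 (Pollak)
Example (4,3,4,1) → sorted (1,3,4,4): b_i ≤ 1+i ∀i, a PF.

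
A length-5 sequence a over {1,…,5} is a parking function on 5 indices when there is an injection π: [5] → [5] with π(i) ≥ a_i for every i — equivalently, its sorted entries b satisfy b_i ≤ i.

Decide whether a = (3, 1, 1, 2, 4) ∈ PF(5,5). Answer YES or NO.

YES

Sorted: b = (1, 1, 2, 3, 4).
  b_1=1 ≤ 1
  b_2=1 ≤ 2
  b_3=2 ≤ 3
  b_4=3 ≤ 4
  b_5=4 ≤ 5
All bounds hold ⇒ YES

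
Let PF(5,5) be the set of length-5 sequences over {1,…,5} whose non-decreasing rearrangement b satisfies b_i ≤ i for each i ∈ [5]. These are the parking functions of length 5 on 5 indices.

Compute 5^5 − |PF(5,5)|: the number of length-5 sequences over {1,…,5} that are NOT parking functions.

1829

#PF = (5+1−5)·(5+1)^{5−1} = 1×1296 = 1296 (Pollak)
Example (3,4,3,3,2) → sorted (2,3,3,3,4): b_1=2>1, not a PF.
Total 3125; non-PF = 3125−1296 = 1829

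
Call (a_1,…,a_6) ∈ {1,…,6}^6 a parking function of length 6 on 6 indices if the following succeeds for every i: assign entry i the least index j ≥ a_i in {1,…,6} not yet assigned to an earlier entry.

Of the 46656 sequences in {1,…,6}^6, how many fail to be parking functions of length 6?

29849

Count = (6+1−6)·(6+1)^{6−1} = 1×16807 = 16807
Check (4,6,4,6,4,6) → sorted (4,4,4,6,6,6): b_1=4>1, not a PF.
So 46656 − 16807 = 29849 fail.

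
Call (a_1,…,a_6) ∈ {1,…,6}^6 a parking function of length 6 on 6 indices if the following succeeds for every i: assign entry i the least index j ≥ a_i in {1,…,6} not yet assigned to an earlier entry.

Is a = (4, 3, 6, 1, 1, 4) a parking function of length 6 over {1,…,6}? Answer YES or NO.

Order a: b = (1, 1, 3, 4, 4, 6).
  b_1=1 ≤ 1
  b_2=1 ≤ 2
  b_3=3 ≤ 3
  b_4=4 ≤ 4
  b_5=4 ≤ 5
  b_6=6 ≤ 6
All bounds hold ⇒ YES

YES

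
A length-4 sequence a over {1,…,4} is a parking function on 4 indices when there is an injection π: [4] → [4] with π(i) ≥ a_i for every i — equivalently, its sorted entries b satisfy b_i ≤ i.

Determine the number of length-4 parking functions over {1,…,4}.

#PF = (5−4)·5^(4−1) = 1×125 = 125
Check (2,3,1,1) → sorted (1,1,2,3): b_i ≤ i ∀i, a PF.

125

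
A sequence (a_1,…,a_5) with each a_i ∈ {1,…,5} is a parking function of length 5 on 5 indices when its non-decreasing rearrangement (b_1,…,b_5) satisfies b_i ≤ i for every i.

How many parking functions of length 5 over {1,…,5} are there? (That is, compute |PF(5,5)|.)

1296

|PF| = 1·6^4 = 1×1296 = 1296 (Konheim–Weiss)
One tuple (2,2,5,3,1) → sorted (1,2,2,3,5): b_i ≤ i ∀i, a PF.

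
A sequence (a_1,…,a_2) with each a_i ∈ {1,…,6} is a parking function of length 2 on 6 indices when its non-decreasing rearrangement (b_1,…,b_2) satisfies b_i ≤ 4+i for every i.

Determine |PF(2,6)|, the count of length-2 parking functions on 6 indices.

35

Count = (6+1−2)·(6+1)^{2−1} = 5×7 = 35 (Pollak)
One tuple (5,1) → sorted (1,5): b_i ≤ 4+i ∀i, a PF.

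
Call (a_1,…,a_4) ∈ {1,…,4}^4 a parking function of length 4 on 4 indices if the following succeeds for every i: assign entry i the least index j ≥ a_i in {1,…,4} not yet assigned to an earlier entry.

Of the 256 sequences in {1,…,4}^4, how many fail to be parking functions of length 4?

Count = 1·5^3 = 1 · 125 = 125
One tuple (4,1,3,3) → sorted (1,3,3,4): b_2=3>2, not a PF.
Total 256; non-PF = 256−125 = 131

131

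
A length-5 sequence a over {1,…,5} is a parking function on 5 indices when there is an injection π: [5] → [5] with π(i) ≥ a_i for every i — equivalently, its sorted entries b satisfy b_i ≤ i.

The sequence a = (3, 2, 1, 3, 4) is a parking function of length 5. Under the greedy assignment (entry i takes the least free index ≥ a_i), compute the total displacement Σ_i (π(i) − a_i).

2

Σπ(i) = 1+…+5 = 15; Σa = 3+2+1+3+4 = 13; disp = 15−13 = 2.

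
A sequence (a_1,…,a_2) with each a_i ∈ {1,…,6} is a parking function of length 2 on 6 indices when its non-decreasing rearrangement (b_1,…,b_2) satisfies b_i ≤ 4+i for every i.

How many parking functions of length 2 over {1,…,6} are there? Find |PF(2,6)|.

35

|PF| = (6−2+1)·(6+1)^(2−1) = 5 · 7 = 35 (Konheim–Weiss)
E.g. (5,1) → sorted (1,5): b_i ≤ 4+i ∀i, a PF.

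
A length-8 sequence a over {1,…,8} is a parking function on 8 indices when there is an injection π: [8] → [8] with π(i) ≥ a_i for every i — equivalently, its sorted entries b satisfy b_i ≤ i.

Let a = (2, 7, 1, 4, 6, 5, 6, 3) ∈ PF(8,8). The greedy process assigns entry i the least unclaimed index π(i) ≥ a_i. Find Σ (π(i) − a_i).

2

Σπ(i) = 1+…+8 = 36; Σa = 2+7+1+4+6+5+6+3 = 34; disp = 36−34 = 2.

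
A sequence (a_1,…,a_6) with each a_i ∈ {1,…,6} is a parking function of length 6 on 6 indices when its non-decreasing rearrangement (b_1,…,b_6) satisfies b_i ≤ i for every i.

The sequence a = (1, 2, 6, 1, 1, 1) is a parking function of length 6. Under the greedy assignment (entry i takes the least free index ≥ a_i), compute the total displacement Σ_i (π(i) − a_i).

9

Σπ(i) = 1+…+6 = 21; Σa = 1+2+6+1+1+1 = 12; disp = 21−12 = 9.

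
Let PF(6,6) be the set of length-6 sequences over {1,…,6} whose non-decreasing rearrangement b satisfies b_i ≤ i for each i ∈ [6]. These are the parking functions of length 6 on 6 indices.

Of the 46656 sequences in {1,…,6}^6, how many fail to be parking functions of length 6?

#PF = 1·7^5 = 1×16807 = 16807
Check (5,6,6,6,5,6) → sorted (5,5,6,6,6,6): b_1=5>1, not a PF.
So 46656 − 16807 = 29849 fail.

29849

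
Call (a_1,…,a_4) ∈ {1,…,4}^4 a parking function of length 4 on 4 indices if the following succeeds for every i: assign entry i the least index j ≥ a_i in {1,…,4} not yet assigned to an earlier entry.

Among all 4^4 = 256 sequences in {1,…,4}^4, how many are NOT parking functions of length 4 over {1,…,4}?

|PF(4,4)| = (5−4)·5^(4−1) = 1·125 = 125 [KW]
One tuple (3,4,1,4) → sorted (1,3,4,4): b_2=3>2, not a PF.
Total 256; non-PF = 256−125 = 131

131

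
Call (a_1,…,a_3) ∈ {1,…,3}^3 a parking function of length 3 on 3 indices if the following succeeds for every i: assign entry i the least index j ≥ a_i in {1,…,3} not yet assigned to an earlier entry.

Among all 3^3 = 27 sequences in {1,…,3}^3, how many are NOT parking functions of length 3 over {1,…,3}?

11

|PF(3,3)| = (4−3)·4^(3−1) = 1×16 = 16
One tuple (3,2,2) → sorted (2,2,3): b_1=2>1, not a PF.
3^3 − 16 = 27 − 16 = 11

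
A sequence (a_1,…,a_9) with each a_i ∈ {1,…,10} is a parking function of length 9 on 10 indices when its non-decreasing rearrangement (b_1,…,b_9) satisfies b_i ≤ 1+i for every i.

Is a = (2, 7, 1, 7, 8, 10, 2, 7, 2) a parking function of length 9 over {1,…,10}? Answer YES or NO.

Rearranged: b = (1, 2, 2, 2, 7, 7, 7, 8, 10).
  b_1=1 ≤ 2
  b_2=2 ≤ 3
  b_3=2 ≤ 4
  b_4=2 ≤ 5
  b_5=7 > 6
  fails at i=5 ⇒ NO

NO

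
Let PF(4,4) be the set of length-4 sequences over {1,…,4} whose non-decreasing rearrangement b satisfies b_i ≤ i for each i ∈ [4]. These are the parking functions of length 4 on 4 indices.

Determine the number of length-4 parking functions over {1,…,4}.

|PF| = (4+1−4)·(4+1)^{4−1} = 1×125 = 125 (Pollak)
E.g. (1,4,1,3) → sorted (1,1,3,4): b_i ≤ i ∀i, a PF.

125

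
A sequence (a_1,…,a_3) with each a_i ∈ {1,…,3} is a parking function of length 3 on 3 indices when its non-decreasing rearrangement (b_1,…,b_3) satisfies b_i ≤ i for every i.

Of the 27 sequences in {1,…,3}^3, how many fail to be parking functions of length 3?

11

#PF = (4−3)·4^(3−1) = 1×16 = 16 (Pollak)
One tuple (2,2,3) → sorted (2,2,3): b_1=2>1, not a PF.
3^3 − 16 = 27 − 16 = 11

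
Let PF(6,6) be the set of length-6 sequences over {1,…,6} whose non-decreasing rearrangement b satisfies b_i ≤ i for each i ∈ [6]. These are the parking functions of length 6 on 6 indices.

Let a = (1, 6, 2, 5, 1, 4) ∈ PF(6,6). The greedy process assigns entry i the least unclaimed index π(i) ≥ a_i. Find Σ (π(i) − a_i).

Σπ = 6·7/2 = 21 (π permutes [6]); Σa = 1+6+2+5+1+4 = 19; disp = 21−19 = 2.

2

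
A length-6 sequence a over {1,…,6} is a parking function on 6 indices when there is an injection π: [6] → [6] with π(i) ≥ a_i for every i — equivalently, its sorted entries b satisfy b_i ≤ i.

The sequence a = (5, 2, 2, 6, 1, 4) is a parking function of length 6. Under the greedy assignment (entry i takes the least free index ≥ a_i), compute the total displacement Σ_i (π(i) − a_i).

1

Σπ = 21 ({1..6} each once); Σa = 5+2+2+6+1+4 = 20; disp = 21−20 = 1.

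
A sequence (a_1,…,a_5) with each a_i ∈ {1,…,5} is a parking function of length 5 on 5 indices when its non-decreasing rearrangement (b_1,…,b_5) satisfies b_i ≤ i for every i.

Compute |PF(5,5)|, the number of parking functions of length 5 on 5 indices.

1296

|PF| = 1·6^4 = 1×1296 = 1296 [KW]
Example (1,1,4,2,2) → sorted (1,1,2,2,4): b_i ≤ i ∀i, a PF.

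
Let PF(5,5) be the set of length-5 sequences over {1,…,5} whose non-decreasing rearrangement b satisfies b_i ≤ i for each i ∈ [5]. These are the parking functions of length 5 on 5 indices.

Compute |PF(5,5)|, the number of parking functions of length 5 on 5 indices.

|PF| = (5−5+1)·(5+1)^(5−1) = 1×1296 = 1296
Example (1,4,3,2,3) → sorted (1,2,3,3,4): b_i ≤ i ∀i, a PF.

1296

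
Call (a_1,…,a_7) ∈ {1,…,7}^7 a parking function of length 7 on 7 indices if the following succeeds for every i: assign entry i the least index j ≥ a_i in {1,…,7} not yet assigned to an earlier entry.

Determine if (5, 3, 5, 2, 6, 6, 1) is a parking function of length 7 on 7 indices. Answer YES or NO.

Order a: b = (1, 2, 3, 5, 5, 6, 6).
  b_1=1 ≤ 1
  b_2=2 ≤ 2
  b_3=3 ≤ 3
  b_4=5 > 4
  fails at i=4 ⇒ NO

NO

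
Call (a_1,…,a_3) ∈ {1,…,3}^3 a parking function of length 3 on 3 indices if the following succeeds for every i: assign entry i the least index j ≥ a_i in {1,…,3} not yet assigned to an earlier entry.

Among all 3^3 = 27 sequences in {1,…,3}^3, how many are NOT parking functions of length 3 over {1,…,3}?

|PF| = (3+1−3)·(3+1)^{3−1} = 1 · 16 = 16
Check (3,3,2) → sorted (2,3,3): b_1=2>1, not a PF.
So 27 − 16 = 11 fail.

11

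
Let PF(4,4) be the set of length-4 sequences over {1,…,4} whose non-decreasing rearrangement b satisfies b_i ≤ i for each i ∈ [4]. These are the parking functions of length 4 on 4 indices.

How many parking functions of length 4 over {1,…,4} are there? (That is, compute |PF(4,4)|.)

|PF| = (4−4+1)·(4+1)^(4−1) = 1×125 = 125 (Konheim–Weiss)
Check (2,1,1,4) → sorted (1,1,2,4): b_i ≤ i ∀i, a PF.

125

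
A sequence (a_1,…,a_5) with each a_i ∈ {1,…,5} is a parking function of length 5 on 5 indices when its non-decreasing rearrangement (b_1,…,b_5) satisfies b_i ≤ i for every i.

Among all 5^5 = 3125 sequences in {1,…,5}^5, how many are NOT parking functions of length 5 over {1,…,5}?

1829

Count = (5−5+1)·(5+1)^(5−1) = 1·1296 = 1296 (Konheim–Weiss)
E.g. (5,4,5,4,3) → sorted (3,4,4,5,5): b_1=3>1, not a PF.
5^5 − 1296 = 3125 − 1296 = 1829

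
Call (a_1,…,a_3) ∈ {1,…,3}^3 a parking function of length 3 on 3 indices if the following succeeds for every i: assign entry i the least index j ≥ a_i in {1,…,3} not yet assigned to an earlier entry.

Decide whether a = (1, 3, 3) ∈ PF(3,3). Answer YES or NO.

Rearranged: b = (1, 3, 3).
  b_1=1 ≤ 1
  b_2=3 > 2
  fails at i=2 ⇒ NO

NO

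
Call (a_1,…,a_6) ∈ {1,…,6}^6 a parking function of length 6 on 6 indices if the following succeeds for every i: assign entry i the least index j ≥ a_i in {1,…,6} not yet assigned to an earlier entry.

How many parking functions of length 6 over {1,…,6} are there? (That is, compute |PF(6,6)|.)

|PF| = 1·7^5 = 1×16807 = 16807
E.g. (5,3,6,1,1,2) → sorted (1,1,2,3,5,6): b_i ≤ i ∀i, a PF.

16807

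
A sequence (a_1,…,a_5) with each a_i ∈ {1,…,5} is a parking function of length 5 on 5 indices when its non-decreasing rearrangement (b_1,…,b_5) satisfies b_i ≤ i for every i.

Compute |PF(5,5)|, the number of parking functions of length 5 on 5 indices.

1296

#PF = (5−5+1)·(5+1)^(5−1) = 1·1296 = 1296 [KW]
Check (1,3,3,1,2) → sorted (1,1,2,3,3): b_i ≤ i ∀i, a PF.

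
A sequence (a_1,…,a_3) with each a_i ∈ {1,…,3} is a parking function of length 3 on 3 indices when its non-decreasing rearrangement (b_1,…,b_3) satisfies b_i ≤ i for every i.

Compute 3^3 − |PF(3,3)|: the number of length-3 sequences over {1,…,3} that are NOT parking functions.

|PF(3,3)| = (4−3)·4^(3−1) = 1·16 = 16 (Konheim–Weiss)
Check (1,3,3) → sorted (1,3,3): b_2=3>2, not a PF.
Total 27; non-PF = 27−16 = 11

11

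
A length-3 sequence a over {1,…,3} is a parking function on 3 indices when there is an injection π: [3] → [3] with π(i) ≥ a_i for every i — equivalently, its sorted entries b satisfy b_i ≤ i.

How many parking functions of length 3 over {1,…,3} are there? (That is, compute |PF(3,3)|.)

16

#PF = (3+1−3)·(3+1)^{3−1} = 1×16 = 16 (Konheim–Weiss)
Example (2,1,1) → sorted (1,1,2): b_i ≤ i ∀i, a PF.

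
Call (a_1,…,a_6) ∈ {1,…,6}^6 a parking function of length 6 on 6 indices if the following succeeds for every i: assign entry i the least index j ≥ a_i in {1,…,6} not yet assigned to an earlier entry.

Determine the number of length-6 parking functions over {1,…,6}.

16807

Count = (7−6)·7^(6−1) = 1·16807 = 16807
E.g. (3,1,4,3,2,2) → sorted (1,2,2,3,3,4): b_i ≤ i ∀i, a PF.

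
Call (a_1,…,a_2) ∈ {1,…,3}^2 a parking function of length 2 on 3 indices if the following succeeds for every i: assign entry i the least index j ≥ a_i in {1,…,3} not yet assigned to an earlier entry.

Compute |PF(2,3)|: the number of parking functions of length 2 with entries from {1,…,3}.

|PF| = (3+1−2)·(3+1)^{2−1} = 2 · 4 = 8
Example (2,2) → sorted (2,2): b_i ≤ 1+i ∀i, a PF.

8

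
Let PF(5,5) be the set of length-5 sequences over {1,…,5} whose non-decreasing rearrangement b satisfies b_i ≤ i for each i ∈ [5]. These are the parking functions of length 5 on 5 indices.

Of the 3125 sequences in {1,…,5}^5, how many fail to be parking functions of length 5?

Count = (6−5)·6^(5−1) = 1 · 1296 = 1296 (Konheim–Weiss)
Example (3,2,4,5,5) → sorted (2,3,4,5,5): b_1=2>1, not a PF.
Total 3125; non-PF = 3125−1296 = 1829

1829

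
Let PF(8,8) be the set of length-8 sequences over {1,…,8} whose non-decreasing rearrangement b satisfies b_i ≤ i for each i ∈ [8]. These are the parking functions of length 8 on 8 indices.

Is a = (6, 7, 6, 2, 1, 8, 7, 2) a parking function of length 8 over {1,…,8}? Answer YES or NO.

NO

Rearranged: b = (1, 2, 2, 6, 6, 7, 7, 8).
  b_1=1 ≤ 1
  b_2=2 ≤ 2
  b_3=2 ≤ 3
  b_4=6 > 4
  fails at i=4 ⇒ NO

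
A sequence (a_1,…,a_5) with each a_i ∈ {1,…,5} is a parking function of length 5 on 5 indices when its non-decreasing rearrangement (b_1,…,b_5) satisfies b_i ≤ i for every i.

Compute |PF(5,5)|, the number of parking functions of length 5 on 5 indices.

Count = (5+1−5)·(5+1)^{5−1} = 1×1296 = 1296
Example (3,3,2,1,2) → sorted (1,2,2,3,3): b_i ≤ i ∀i, a PF.

1296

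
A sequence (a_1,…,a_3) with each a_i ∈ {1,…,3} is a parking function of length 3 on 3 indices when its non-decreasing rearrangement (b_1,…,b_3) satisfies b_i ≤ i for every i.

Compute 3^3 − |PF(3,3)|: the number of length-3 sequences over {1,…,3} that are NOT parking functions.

|PF(3,3)| = 1·4^2 = 1 · 16 = 16
One tuple (3,2,2) → sorted (2,2,3): b_1=2>1, not a PF.
3^3 − 16 = 27 − 16 = 11

11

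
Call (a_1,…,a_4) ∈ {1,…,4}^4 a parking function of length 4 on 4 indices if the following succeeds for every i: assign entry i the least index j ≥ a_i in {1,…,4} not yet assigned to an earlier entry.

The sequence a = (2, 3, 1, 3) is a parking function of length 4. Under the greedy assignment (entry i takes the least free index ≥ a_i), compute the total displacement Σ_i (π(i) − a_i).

Σπ = 4·5/2 = 10 (π permutes [4]); Σa = 2+3+1+3 = 9; disp = 10−9 = 1.

1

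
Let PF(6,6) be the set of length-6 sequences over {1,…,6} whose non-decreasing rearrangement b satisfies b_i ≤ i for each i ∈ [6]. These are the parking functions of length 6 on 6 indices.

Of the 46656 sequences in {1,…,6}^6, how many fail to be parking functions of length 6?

29849

Count = 1·7^5 = 1 · 16807 = 16807 [KW]
Example (4,1,3,4,6,5) → sorted (1,3,4,4,5,6): b_2=3>2, not a PF.
So 46656 − 16807 = 29849 fail.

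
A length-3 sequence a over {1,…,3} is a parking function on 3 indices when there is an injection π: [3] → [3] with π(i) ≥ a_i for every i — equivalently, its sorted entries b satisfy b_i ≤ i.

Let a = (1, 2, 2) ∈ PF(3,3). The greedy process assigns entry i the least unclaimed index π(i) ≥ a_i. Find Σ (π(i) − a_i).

1

Σπ = 3·4/2 = 6 (π permutes [3]); Σa = 1+2+2 = 5; disp = 6−5 = 1.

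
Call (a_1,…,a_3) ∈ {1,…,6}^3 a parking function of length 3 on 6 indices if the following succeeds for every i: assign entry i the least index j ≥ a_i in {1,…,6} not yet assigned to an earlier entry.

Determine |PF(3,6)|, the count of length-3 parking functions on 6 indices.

196

|PF(3,6)| = (7−3)·7^(3−1) = 4×49 = 196
One tuple (3,5,2) → sorted (2,3,5): b_i ≤ 3+i ∀i, a PF.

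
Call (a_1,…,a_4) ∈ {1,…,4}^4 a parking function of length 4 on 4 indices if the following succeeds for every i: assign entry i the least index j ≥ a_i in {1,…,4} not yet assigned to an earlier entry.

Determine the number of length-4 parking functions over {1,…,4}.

125

#PF = (5−4)·5^(4−1) = 1 · 125 = 125 [KW]
Check (2,1,3,2) → sorted (1,2,2,3): b_i ≤ i ∀i, a PF.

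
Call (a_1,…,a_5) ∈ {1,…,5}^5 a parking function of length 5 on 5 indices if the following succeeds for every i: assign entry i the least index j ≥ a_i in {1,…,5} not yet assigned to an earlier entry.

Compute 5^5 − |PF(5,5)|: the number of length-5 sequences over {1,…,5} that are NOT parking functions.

Count = (5+1−5)·(5+1)^{5−1} = 1 · 1296 = 1296
Check (5,2,5,5,5) → sorted (2,5,5,5,5): b_1=2>1, not a PF.
Total 3125; non-PF = 3125−1296 = 1829

1829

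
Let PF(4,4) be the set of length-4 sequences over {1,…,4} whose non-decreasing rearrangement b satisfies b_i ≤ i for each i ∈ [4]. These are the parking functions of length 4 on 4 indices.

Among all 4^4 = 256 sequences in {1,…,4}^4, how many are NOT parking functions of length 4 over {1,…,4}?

131

Count = (4−4+1)·(4+1)^(4−1) = 1×125 = 125 [KW]
One tuple (4,4,4,4) → sorted (4,4,4,4): b_1=4>1, not a PF.
So 256 − 125 = 131 fail.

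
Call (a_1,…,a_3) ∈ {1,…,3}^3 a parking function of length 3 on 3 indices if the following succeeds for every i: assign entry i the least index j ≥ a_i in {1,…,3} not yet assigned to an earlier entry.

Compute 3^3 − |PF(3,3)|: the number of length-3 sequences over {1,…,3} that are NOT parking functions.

11

Count = (3−3+1)·(3+1)^(3−1) = 1 · 16 = 16 (Pollak)
Example (3,2,3) → sorted (2,3,3): b_1=2>1, not a PF.
3^3 − 16 = 27 − 16 = 11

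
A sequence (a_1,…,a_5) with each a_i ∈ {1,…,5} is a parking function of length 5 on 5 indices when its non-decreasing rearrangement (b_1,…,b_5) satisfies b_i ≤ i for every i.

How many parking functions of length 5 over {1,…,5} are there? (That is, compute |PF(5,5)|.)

Count = (5+1−5)·(5+1)^{5−1} = 1·1296 = 1296 (Konheim–Weiss)
Check (4,1,4,2,1) → sorted (1,1,2,4,4): b_i ≤ i ∀i, a PF.

1296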